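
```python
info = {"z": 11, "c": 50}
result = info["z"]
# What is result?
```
Trace:
  info={'z': 11, 'c': 50}
  info={'z': 11, 'c': 50}, result=11

Final answer: 11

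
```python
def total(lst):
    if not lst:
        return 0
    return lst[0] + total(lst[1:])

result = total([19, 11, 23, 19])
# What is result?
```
Call trace:
total(lst=[19, 11, 23, 19])
  total(lst=[11, 23, 19])
    total(lst=[23, 19])
      total(lst=[19])
        total(lst=[])
        -> return 0
      -> return 19
    -> return 42
  -> return 53
-> return 72

Final answer: 72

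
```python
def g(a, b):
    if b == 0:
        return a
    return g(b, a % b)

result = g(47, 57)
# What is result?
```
Call trace:
g(a=47, b=57)
  g(a=57, b=47)
    g(a=47, b=10)
      g(a=10, b=7)
        g(a=7, b=3)
          g(a=3, b=1)
            g(a=1, b=0)
            -> return 1
          -> return 1
        -> return 1
      -> return 1
    -> return 1
  -> return 1
-> return 1

Final answer: 1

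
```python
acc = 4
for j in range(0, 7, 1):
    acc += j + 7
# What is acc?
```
Trace:
  acc=4
  acc=11, j=0
  acc=19, j=1
  acc=28, j=2
  acc=38, j=3
  acc=49, j=4
  acc=61, j=5
  acc=74, j=6

Final answer: 74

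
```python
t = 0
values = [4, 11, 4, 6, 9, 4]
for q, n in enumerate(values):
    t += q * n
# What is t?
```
Trace:
  t=0
  t=0, q=0, n=4
  t=11, q=1, n=11
  t=19, q=2, n=4
  t=37, q=3, n=6
  t=73, q=4, n=9
  t=93, q=5, n=4

Final answer: 93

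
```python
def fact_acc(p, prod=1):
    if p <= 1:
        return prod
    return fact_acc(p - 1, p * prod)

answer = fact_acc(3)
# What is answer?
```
Call trace:
fact_acc(p=3, prod=1)
  fact_acc(p=2, prod=3)
    fact_acc(p=1, prod=6)
    -> return 6
  -> return 6
-> return 6

Final answer: 6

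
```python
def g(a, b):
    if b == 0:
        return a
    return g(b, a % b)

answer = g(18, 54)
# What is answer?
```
Call trace:
g(a=18, b=54)
  g(a=54, b=18)
    g(a=18, b=0)
    -> return 18
  -> return 18
-> return 18

Final answer: 18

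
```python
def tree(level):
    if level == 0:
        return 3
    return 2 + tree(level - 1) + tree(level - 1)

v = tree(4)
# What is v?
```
Call trace (a repeated sub-call is expanded the first time; later identical calls just restate its return value):
tree(level=4)
  tree(level=3)
    tree(level=2)
      tree(level=1)
        tree(level=0)
        -> return 3
        tree(level=0)
        -> return 3
      -> return 8
      tree(level=1) -> return 8  (same call as traced above)
    -> return 18
    tree(level=2) -> return 18  (same call as traced above)
  -> return 38
  tree(level=3) -> return 38  (same call as traced above)
-> return 78

Final answer: 78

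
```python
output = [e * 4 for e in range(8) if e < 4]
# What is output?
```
Trace:
  e=0
  e=1
  e=2
  e=3
  e=4
  e=5
  e=6
  e=7
  output=[0, 4, 8, 12]

Final answer: [0, 4, 8, 12]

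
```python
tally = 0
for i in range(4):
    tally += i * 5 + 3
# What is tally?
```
Trace:
  tally=0
  tally=3, i=0
  tally=11, i=1
  tally=24, i=2
  tally=42, i=3

Final answer: 42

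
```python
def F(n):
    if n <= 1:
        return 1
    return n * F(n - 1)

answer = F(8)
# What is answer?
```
Call trace:
F(n=8)
  F(n=7)
    F(n=6)
      F(n=5)
        F(n=4)
          F(n=3)
            F(n=2)
              F(n=1)
              -> return 1
            -> return 2
          -> return 6
        -> return 24
      -> return 120
    -> return 720
  -> return 5040
-> return 40320

Final answer: 40320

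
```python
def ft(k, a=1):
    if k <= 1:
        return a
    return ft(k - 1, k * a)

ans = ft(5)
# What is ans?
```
Call trace:
ft(k=5, a=1)
  ft(k=4, a=5)
    ft(k=3, a=20)
      ft(k=2, a=60)
        ft(k=1, a=120)
        -> return 120
      -> return 120
    -> return 120
  -> return 120
-> return 120

Final answer: 120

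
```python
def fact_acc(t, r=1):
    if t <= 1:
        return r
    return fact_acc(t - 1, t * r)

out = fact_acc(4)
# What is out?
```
Call trace:
fact_acc(t=4, r=1)
  fact_acc(t=3, r=4)
    fact_acc(t=2, r=12)
      fact_acc(t=1, r=24)
      -> return 24
    -> return 24
  -> return 24
-> return 24

Final answer: 24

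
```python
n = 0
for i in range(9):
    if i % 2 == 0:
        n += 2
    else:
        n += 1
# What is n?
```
Trace:
  n=0
  n=2, i=0
  n=3, i=1
  n=5, i=2
  n=6, i=3
  n=8, i=4
  n=9, i=5
  n=11, i=6
  n=12, i=7
  n=14, i=8

Final answer: 14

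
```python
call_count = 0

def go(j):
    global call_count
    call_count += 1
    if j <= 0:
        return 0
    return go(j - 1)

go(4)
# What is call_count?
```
Call trace:
go(j=4)
  go(j=3)
    go(j=2)
      go(j=1)
        go(j=0)
        -> return 0
      -> return 0
    -> return 0
  -> return 0
-> return 0

call_count is incremented once per call. go is entered once for each j = 4, 3, 2, 1, 0 (the j <= 0 call returns without recursing), i.e. 4 + 1 calls.
call_count = 5

Final answer: 5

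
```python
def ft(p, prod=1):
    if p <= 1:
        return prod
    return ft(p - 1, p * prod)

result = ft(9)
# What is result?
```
Call trace:
ft(p=9, prod=1)
  ft(p=8, prod=9)
    ft(p=7, prod=72)
      ft(p=6, prod=504)
        ft(p=5, prod=3024)
          ft(p=4, prod=15120)
            ft(p=3, prod=60480)
              ft(p=2, prod=181440)
                ft(p=1, prod=362880)
                -> return 362880
              -> return 362880
            -> return 362880
          -> return 362880
        -> return 362880
      -> return 362880
    -> return 362880
  -> return 362880
-> return 362880

Final answer: 362880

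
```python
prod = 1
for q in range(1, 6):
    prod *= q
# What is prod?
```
Trace:
  prod=1
  prod=1, q=1
  prod=2, q=2
  prod=6, q=3
  prod=24, q=4
  prod=120, q=5

Final answer: 120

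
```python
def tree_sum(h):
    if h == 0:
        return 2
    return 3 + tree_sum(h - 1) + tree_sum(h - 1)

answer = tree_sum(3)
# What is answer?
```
Call trace (a repeated sub-call is expanded the first time; later identical calls just restate its return value):
tree_sum(h=3)
  tree_sum(h=2)
    tree_sum(h=1)
      tree_sum(h=0)
      -> return 2
      tree_sum(h=0)
      -> return 2
    -> return 7
    tree_sum(h=1) -> return 7  (same call as traced above)
  -> return 17
  tree_sum(h=2) -> return 17  (same call as traced above)
-> return 37

Final answer: 37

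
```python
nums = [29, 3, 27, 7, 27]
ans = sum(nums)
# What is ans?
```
Trace:
  nums=[29, 3, 27, 7, 27]
  nums=[29, 3, 27, 7, 27], ans=93

Final answer: 93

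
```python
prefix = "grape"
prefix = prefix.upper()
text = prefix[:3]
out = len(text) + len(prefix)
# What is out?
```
Trace:
  prefix='grape'
  prefix='GRAPE'
  prefix='GRAPE', text='GRA'
  prefix='GRAPE', text='GRA', out=8

Final answer: 8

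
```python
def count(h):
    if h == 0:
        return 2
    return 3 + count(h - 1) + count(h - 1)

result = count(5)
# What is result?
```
Call trace (a repeated sub-call is expanded the first time; later identical calls just restate its return value):
count(h=5)
  count(h=4)
    count(h=3)
      count(h=2)
        count(h=1)
          count(h=0)
          -> return 2
          count(h=0)
          -> return 2
        -> return 7
        count(h=1) -> return 7  (same call as traced above)
      -> return 17
      count(h=2) -> return 17  (same call as traced above)
    -> return 37
    count(h=3) -> return 37  (same call as traced above)
  -> return 77
  count(h=4) -> return 77  (same call as traced above)
-> return 157

Final answer: 157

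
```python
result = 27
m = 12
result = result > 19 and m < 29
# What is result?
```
Trace:
  result=27
  result=27, m=12
  result=True, m=12

Final answer: True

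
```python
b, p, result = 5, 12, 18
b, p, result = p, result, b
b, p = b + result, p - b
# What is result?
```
Trace:
  b=5, p=12, result=18
  b=12, p=18, result=5
  b=17, p=6, result=5

Final answer: 5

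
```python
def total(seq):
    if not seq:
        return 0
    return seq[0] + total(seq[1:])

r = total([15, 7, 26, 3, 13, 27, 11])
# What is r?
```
Call trace:
total(seq=[15, 7, 26, 3, 13, 27, 11])
  total(seq=[7, 26, 3, 13, 27, 11])
    total(seq=[26, 3, 13, 27, 11])
      total(seq=[3, 13, 27, 11])
        total(seq=[13, 27, 11])
          total(seq=[27, 11])
            total(seq=[11])
              total(seq=[])
              -> return 0
            -> return 11
          -> return 38
        -> return 51
      -> return 54
    -> return 80
  -> return 87
-> return 102

Final answer: 102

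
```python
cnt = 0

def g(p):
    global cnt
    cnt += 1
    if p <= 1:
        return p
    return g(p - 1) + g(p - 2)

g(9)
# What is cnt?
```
Call trace (a repeated sub-call is expanded the first time; later identical calls just restate its return value):
g(p=9)
  g(p=8)
    g(p=7)
      g(p=6)
        g(p=5)
          g(p=4)
            g(p=3)
              g(p=2)
                g(p=1)
                -> return 1
                g(p=0)
                -> return 0
              -> return 1
              g(p=1)
              -> return 1
            -> return 2
            g(p=2) -> return 1  (same call as traced above)
          -> return 3
          g(p=3) -> return 2  (same call as traced above)
        -> return 5
        g(p=4) -> return 3  (same call as traced above)
      -> return 8
      g(p=5) -> return 5  (same call as traced above)
    -> return 13
    g(p=6) -> return 8  (same call as traced above)
  -> return 21
  g(p=7) -> return 13  (same call as traced above)
-> return 34

cnt is incremented once per call, so count the calls in each subtree. Let C(p) = number of calls made by g(p).
C(0) = C(1) = 1 (base case, no recursion); C(p) = 1 + C(p - 1) + C(p - 2) otherwise.
C(2) = 1 + C(1) + C(0) = 1 + 1 + 1 = 3
C(3) = 1 + C(2) + C(1) = 1 + 3 + 1 = 5
C(4) = 1 + C(3) + C(2) = 1 + 5 + 3 = 9
C(5) = 1 + C(4) + C(3) = 1 + 9 + 5 = 15
C(6) = 1 + C(5) + C(4) = 1 + 15 + 9 = 25
C(7) = 1 + C(6) + C(5) = 1 + 25 + 15 = 41
C(8) = 1 + C(7) + C(6) = 1 + 41 + 25 = 67
C(9) = 1 + C(8) + C(7) = 1 + 67 + 41 = 109
cnt = C(9) = 109

Final answer: 109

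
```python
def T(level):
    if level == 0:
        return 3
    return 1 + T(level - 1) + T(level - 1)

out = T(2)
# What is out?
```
Call trace (a repeated sub-call is expanded the first time; later identical calls just restate its return value):
T(level=2)
  T(level=1)
    T(level=0)
    -> return 3
    T(level=0)
    -> return 3
  -> return 7
  T(level=1) -> return 7  (same call as traced above)
-> return 15

Final answer: 15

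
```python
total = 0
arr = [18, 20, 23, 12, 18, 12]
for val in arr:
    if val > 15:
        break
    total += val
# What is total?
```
Trace:
  total=0
  total=0, val=18

Final answer: 0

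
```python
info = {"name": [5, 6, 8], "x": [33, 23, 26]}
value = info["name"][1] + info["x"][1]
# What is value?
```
Trace:
  info={'name': [5, 6, 8], 'x': [33, 23, 26]}
  info={'name': [5, 6, 8], 'x': [33, 23, 26]}, value=29

Final answer: 29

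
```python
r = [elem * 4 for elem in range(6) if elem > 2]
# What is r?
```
Trace:
  elem=0
  elem=1
  elem=2
  elem=3
  elem=4
  elem=5
  r=[12, 16, 20]

Final answer: [12, 16, 20]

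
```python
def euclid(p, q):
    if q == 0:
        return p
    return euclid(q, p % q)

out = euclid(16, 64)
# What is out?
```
Call trace:
euclid(p=16, q=64)
  euclid(p=64, q=16)
    euclid(p=16, q=0)
    -> return 16
  -> return 16
-> return 16

Final answer: 16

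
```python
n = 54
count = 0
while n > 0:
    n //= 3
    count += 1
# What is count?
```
Trace:
  n=54
  n=54, count=0
  n=18, count=1
  n=6, count=2
  n=2, count=3
  n=0, count=4

Final answer: 4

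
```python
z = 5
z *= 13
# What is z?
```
Trace:
  z=5
  z=65

Final answer: 65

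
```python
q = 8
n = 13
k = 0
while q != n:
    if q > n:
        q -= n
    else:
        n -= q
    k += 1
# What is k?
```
Trace:
  q=8
  q=8, n=13
  q=8, n=13, k=0
  q=8, n=5, k=1
  q=3, n=5, k=2
  q=3, n=2, k=3
  q=1, n=2, k=4
  q=1, n=1, k=5

Final answer: 5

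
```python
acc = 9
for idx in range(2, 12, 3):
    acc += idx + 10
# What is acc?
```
Trace:
  acc=9
  acc=21, idx=2
  acc=36, idx=5
  acc=54, idx=8
  acc=75, idx=11

Final answer: 75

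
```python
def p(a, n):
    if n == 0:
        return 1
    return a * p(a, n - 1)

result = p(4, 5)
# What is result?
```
Call trace:
p(a=4, n=5)
  p(a=4, n=4)
    p(a=4, n=3)
      p(a=4, n=2)
        p(a=4, n=1)
          p(a=4, n=0)
          -> return 1
        -> return 4
      -> return 16
    -> return 64
  -> return 256
-> return 1024

Final answer: 1024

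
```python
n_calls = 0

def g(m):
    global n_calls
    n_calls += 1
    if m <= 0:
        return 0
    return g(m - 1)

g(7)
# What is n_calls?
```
Call trace:
g(m=7)
  g(m=6)
    g(m=5)
      g(m=4)
        g(m=3)
          g(m=2)
            g(m=1)
              g(m=0)
              -> return 0
            -> return 0
          -> return 0
        -> return 0
      -> return 0
    -> return 0
  -> return 0
-> return 0

n_calls is incremented once per call. g is entered once for each m = 7, 6, 5, 4, 3, 2, 1, 0 (the m <= 0 call returns without recursing), i.e. 7 + 1 calls.
n_calls = 8

Final answer: 8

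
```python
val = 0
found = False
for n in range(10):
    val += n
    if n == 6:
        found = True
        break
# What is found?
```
Trace:
  val=0
  val=0, found=False
  val=0, found=False, n=0
  val=1, found=False, n=1
  val=3, found=False, n=2
  val=6, found=False, n=3
  val=10, found=False, n=4
  val=15, found=False, n=5
  val=21, found=True, n=6

Final answer: True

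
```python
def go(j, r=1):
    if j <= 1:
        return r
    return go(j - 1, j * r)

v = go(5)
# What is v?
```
Call trace:
go(j=5, r=1)
  go(j=4, r=5)
    go(j=3, r=20)
      go(j=2, r=60)
        go(j=1, r=120)
        -> return 120
      -> return 120
    -> return 120
  -> return 120
-> return 120

Final answer: 120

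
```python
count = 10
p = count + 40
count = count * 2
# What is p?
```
Trace:
  count=10
  count=10, p=50
  count=20, p=50

Final answer: 50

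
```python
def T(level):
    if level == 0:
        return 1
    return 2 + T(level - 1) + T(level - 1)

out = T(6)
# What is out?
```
Call trace (a repeated sub-call is expanded the first time; later identical calls just restate its return value):
T(level=6)
  T(level=5)
    T(level=4)
      T(level=3)
        T(level=2)
          T(level=1)
            T(level=0)
            -> return 1
            T(level=0)
            -> return 1
          -> return 4
          T(level=1) -> return 4  (same call as traced above)
        -> return 10
        T(level=2) -> return 10  (same call as traced above)
      -> return 22
      T(level=3) -> return 22  (same call as traced above)
    -> return 46
    T(level=4) -> return 46  (same call as traced above)
  -> return 94
  T(level=5) -> return 94  (same call as traced above)
-> return 190

Final answer: 190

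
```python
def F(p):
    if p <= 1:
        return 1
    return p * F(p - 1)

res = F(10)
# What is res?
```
Call trace:
F(p=10)
  F(p=9)
    F(p=8)
      F(p=7)
        F(p=6)
          F(p=5)
            F(p=4)
              F(p=3)
                F(p=2)
                  F(p=1)
                  -> return 1
                -> return 2
              -> return 6
            -> return 24
          -> return 120
        -> return 720
      -> return 5040
    -> return 40320
  -> return 362880
-> return 3628800

Final answer: 3628800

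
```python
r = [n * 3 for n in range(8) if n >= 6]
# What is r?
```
Trace:
  n=0
  n=1
  n=2
  n=3
  n=4
  n=5
  n=6
  n=7
  r=[18, 21]

Final answer: [18, 21]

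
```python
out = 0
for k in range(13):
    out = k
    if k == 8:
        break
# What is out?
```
Trace:
  out=0
  out=0, k=0
  out=1, k=1
  out=2, k=2
  out=3, k=3
  out=4, k=4
  out=5, k=5
  out=6, k=6
  out=7, k=7
  out=8, k=8

Final answer: 8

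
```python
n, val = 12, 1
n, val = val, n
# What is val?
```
Trace:
  n=12, val=1
  n=1, val=12

Final answer: 12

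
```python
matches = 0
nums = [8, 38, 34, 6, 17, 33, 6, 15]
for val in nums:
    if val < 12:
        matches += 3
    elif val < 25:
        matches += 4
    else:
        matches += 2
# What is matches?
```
Trace:
  matches=0
  matches=3, val=8
  matches=5, val=38
  matches=7, val=34
  matches=10, val=6
  matches=14, val=17
  matches=16, val=33
  matches=19, val=6
  matches=23, val=15

Final answer: 23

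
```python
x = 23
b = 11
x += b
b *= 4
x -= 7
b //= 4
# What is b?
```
Trace:
  x=23
  x=23, b=11
  x=34, b=11
  x=34, b=44
  x=27, b=44
  x=27, b=11

Final answer: 11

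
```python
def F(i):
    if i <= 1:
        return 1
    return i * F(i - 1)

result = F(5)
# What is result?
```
Call trace:
F(i=5)
  F(i=4)
    F(i=3)
      F(i=2)
        F(i=1)
        -> return 1
      -> return 2
    -> return 6
  -> return 24
-> return 120

Final answer: 120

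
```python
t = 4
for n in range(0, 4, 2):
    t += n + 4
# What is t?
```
Trace:
  t=4
  t=8, n=0
  t=14, n=2

Final answer: 14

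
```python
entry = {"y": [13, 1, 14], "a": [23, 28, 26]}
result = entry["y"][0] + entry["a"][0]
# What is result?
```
Trace:
  entry={'y': [13, 1, 14], 'a': [23, 28, 26]}
  entry={'y': [13, 1, 14], 'a': [23, 28, 26]}, result=36

Final answer: 36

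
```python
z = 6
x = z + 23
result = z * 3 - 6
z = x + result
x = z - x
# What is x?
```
Trace:
  z=6
  z=6, x=29
  z=6, x=29, result=12
  z=41, x=29, result=12
  z=41, x=12, result=12

Final answer: 12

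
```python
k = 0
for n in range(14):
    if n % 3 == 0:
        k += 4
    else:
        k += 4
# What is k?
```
Trace:
  k=0
  k=4, n=0
  k=8, n=1
  k=12, n=2
  k=16, n=3
  k=20, n=4
  k=24, n=5
  k=28, n=6
  k=32, n=7
  k=36, n=8
  k=40, n=9
  k=44, n=10
  k=48, n=11
  k=52, n=12
  k=56, n=13

Final answer: 56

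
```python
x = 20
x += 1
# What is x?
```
Trace:
  x=20
  x=21

Final answer: 21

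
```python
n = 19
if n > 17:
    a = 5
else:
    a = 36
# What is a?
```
Trace:
  n=19
  n=19, a=5

Final answer: 5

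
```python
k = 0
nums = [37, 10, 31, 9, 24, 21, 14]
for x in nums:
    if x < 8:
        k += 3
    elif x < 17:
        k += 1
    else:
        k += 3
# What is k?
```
Trace:
  k=0
  k=3, x=37
  k=4, x=10
  k=7, x=31
  k=8, x=9
  k=11, x=24
  k=14, x=21
  k=15, x=14

Final answer: 15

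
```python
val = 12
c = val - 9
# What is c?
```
Trace:
  val=12
  val=12, c=3

Final answer: 3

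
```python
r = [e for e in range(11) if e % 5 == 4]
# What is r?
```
Trace:
  e=0
  e=1
  e=2
  e=3
  e=4
  e=5
  e=6
  e=7
  e=8
  e=9
  e=10
  r=[4, 9]

Final answer: [4, 9]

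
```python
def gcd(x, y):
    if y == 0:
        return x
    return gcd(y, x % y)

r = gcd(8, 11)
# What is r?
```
Call trace:
gcd(x=8, y=11)
  gcd(x=11, y=8)
    gcd(x=8, y=3)
      gcd(x=3, y=2)
        gcd(x=2, y=1)
          gcd(x=1, y=0)
          -> return 1
        -> return 1
      -> return 1
    -> return 1
  -> return 1
-> return 1

Final answer: 1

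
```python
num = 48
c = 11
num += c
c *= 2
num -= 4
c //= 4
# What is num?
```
Trace:
  num=48
  num=48, c=11
  num=59, c=11
  num=59, c=22
  num=55, c=22
  num=55, c=5

Final answer: 55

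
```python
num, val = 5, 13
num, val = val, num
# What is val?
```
Trace:
  num=5, val=13
  num=13, val=5

Final answer: 5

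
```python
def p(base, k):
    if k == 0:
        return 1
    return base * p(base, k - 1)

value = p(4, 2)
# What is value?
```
Call trace:
p(base=4, k=2)
  p(base=4, k=1)
    p(base=4, k=0)
    -> return 1
  -> return 4
-> return 16

Final answer: 16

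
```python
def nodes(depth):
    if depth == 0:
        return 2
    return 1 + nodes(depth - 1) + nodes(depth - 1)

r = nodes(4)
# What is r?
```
Call trace (a repeated sub-call is expanded the first time; later identical calls just restate its return value):
nodes(depth=4)
  nodes(depth=3)
    nodes(depth=2)
      nodes(depth=1)
        nodes(depth=0)
        -> return 2
        nodes(depth=0)
        -> return 2
      -> return 5
      nodes(depth=1) -> return 5  (same call as traced above)
    -> return 11
    nodes(depth=2) -> return 11  (same call as traced above)
  -> return 23
  nodes(depth=3) -> return 23  (same call as traced above)
-> return 47

Final answer: 47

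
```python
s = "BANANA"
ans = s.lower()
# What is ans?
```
Trace:
  s='BANANA'
  s='BANANA', ans='banana'

Final answer: 'banana'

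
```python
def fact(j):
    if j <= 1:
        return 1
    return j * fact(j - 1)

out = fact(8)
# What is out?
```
Call trace:
fact(j=8)
  fact(j=7)
    fact(j=6)
      fact(j=5)
        fact(j=4)
          fact(j=3)
            fact(j=2)
              fact(j=1)
              -> return 1
            -> return 2
          -> return 6
        -> return 24
      -> return 120
    -> return 720
  -> return 5040
-> return 40320

Final answer: 40320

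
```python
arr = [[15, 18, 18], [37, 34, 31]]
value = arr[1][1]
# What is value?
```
Trace:
  arr=[[15, 18, 18], [37, 34, 31]]
  arr=[[15, 18, 18], [37, 34, 31]], value=34

Final answer: 34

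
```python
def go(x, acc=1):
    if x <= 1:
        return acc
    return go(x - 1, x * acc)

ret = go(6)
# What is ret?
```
Call trace:
go(x=6, acc=1)
  go(x=5, acc=6)
    go(x=4, acc=30)
      go(x=3, acc=120)
        go(x=2, acc=360)
          go(x=1, acc=720)
          -> return 720
        -> return 720
      -> return 720
    -> return 720
  -> return 720
-> return 720

Final answer: 720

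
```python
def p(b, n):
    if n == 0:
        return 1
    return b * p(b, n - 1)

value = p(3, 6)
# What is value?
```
Call trace:
p(b=3, n=6)
  p(b=3, n=5)
    p(b=3, n=4)
      p(b=3, n=3)
        p(b=3, n=2)
          p(b=3, n=1)
            p(b=3, n=0)
            -> return 1
          -> return 3
        -> return 9
      -> return 27
    -> return 81
  -> return 243
-> return 729

Final answer: 729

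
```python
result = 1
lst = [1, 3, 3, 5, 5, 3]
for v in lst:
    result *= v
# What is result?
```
Trace:
  result=1
  result=1, v=1
  result=3, v=3
  result=9, v=3
  result=45, v=5
  result=225, v=5
  result=675, v=3

Final answer: 675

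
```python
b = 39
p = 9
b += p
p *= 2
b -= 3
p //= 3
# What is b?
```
Trace:
  b=39
  b=39, p=9
  b=48, p=9
  b=48, p=18
  b=45, p=18
  b=45, p=6

Final answer: 45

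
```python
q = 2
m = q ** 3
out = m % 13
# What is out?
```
Trace:
  q=2
  q=2, m=8
  q=2, m=8, out=8

Final answer: 8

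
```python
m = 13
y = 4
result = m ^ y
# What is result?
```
Trace:
  m=13
  m=13, y=4
  m=13, y=4, result=9

Final answer: 9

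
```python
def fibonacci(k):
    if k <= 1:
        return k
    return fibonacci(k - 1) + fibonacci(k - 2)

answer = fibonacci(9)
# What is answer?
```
Call trace (a repeated sub-call is expanded the first time; later identical calls just restate its return value):
fibonacci(k=9)
  fibonacci(k=8)
    fibonacci(k=7)
      fibonacci(k=6)
        fibonacci(k=5)
          fibonacci(k=4)
            fibonacci(k=3)
              fibonacci(k=2)
                fibonacci(k=1)
                -> return 1
                fibonacci(k=0)
                -> return 0
              -> return 1
              fibonacci(k=1)
              -> return 1
            -> return 2
            fibonacci(k=2) -> return 1  (same call as traced above)
          -> return 3
          fibonacci(k=3) -> return 2  (same call as traced above)
        -> return 5
        fibonacci(k=4) -> return 3  (same call as traced above)
      -> return 8
      fibonacci(k=5) -> return 5  (same call as traced above)
    -> return 13
    fibonacci(k=6) -> return 8  (same call as traced above)
  -> return 21
  fibonacci(k=7) -> return 13  (same call as traced above)
-> return 34

Final answer: 34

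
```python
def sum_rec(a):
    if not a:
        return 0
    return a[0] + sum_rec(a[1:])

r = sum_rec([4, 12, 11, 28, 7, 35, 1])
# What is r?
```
Call trace:
sum_rec(a=[4, 12, 11, 28, 7, 35, 1])
  sum_rec(a=[12, 11, 28, 7, 35, 1])
    sum_rec(a=[11, 28, 7, 35, 1])
      sum_rec(a=[28, 7, 35, 1])
        sum_rec(a=[7, 35, 1])
          sum_rec(a=[35, 1])
            sum_rec(a=[1])
              sum_rec(a=[])
              -> return 0
            -> return 1
          -> return 36
        -> return 43
      -> return 71
    -> return 82
  -> return 94
-> return 98

Final answer: 98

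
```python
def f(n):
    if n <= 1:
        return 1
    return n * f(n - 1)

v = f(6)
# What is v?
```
Call trace:
f(n=6)
  f(n=5)
    f(n=4)
      f(n=3)
        f(n=2)
          f(n=1)
          -> return 1
        -> return 2
      -> return 6
    -> return 24
  -> return 120
-> return 720

Final answer: 720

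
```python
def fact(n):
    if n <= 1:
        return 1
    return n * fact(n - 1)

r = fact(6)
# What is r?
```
Call trace:
fact(n=6)
  fact(n=5)
    fact(n=4)
      fact(n=3)
        fact(n=2)
          fact(n=1)
          -> return 1
        -> return 2
      -> return 6
    -> return 24
  -> return 120
-> return 720

Final answer: 720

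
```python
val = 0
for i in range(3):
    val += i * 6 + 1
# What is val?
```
Trace:
  val=0
  val=1, i=0
  val=8, i=1
  val=21, i=2

Final answer: 21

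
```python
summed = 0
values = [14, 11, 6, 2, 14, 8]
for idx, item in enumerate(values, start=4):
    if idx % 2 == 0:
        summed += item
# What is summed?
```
Trace:
  summed=0
  summed=14, idx=4, item=14
  summed=14, idx=5, item=11
  summed=20, idx=6, item=6
  summed=20, idx=7, item=2
  summed=34, idx=8, item=14
  summed=34, idx=9, item=8

Final answer: 34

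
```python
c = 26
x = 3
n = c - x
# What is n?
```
Trace:
  c=26
  c=26, x=3
  c=26, x=3, n=23

Final answer: 23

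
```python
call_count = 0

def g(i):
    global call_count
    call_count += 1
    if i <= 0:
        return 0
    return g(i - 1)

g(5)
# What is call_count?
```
Call trace:
g(i=5)
  g(i=4)
    g(i=3)
      g(i=2)
        g(i=1)
          g(i=0)
          -> return 0
        -> return 0
      -> return 0
    -> return 0
  -> return 0
-> return 0

call_count is incremented once per call. g is entered once for each i = 5, 4, 3, 2, 1, 0 (the i <= 0 call returns without recursing), i.e. 5 + 1 calls.
call_count = 6

Final answer: 6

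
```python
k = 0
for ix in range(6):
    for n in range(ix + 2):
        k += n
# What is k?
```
Trace:
  k=0
  k=0, ix=0, n=0
  k=1, ix=0, n=1
  k=1, ix=1, n=0
  k=2, ix=1, n=1
  k=4, ix=1, n=2
  k=4, ix=2, n=0
  k=5, ix=2, n=1
  k=7, ix=2, n=2
  k=10, ix=2, n=3
  k=10, ix=3, n=0
  k=11, ix=3, n=1
  k=13, ix=3, n=2
  k=16, ix=3, n=3
  k=20, ix=3, n=4
  k=20, ix=4, n=0
  k=21, ix=4, n=1
  k=23, ix=4, n=2
  k=26, ix=4, n=3
  k=30, ix=4, n=4
  k=35, ix=4, n=5
  k=35, ix=5, n=0
  k=36, ix=5, n=1
  k=38, ix=5, n=2
  k=41, ix=5, n=3
  k=45, ix=5, n=4
  k=50, ix=5, n=5
  k=56, ix=5, n=6

Final answer: 56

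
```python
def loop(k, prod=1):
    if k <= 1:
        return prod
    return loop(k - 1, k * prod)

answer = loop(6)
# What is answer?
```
Call trace:
loop(k=6, prod=1)
  loop(k=5, prod=6)
    loop(k=4, prod=30)
      loop(k=3, prod=120)
        loop(k=2, prod=360)
          loop(k=1, prod=720)
          -> return 720
        -> return 720
      -> return 720
    -> return 720
  -> return 720
-> return 720

Final answer: 720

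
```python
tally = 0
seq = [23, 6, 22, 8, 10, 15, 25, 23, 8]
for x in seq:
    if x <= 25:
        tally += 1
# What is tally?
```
Trace:
  tally=0
  tally=1, x=23
  tally=2, x=6
  tally=3, x=22
  tally=4, x=8
  tally=5, x=10
  tally=6, x=15
  tally=7, x=25
  tally=8, x=23
  tally=9, x=8

Final answer: 9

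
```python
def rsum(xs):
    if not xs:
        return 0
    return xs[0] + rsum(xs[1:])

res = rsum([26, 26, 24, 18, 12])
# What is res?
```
Call trace:
rsum(xs=[26, 26, 24, 18, 12])
  rsum(xs=[26, 24, 18, 12])
    rsum(xs=[24, 18, 12])
      rsum(xs=[18, 12])
        rsum(xs=[12])
          rsum(xs=[])
          -> return 0
        -> return 12
      -> return 30
    -> return 54
  -> return 80
-> return 106

Final answer: 106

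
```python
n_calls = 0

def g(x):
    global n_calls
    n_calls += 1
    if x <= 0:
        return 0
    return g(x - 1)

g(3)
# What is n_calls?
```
Call trace:
g(x=3)
  g(x=2)
    g(x=1)
      g(x=0)
      -> return 0
    -> return 0
  -> return 0
-> return 0

n_calls is incremented once per call. g is entered once for each x = 3, 2, 1, 0 (the x <= 0 call returns without recursing), i.e. 3 + 1 calls.
n_calls = 4

Final answer: 4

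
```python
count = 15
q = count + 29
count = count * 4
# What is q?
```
Trace:
  count=15
  count=15, q=44
  count=60, q=44

Final answer: 44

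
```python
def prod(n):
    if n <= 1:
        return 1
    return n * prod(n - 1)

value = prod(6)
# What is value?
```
Call trace:
prod(n=6)
  prod(n=5)
    prod(n=4)
      prod(n=3)
        prod(n=2)
          prod(n=1)
          -> return 1
        -> return 2
      -> return 6
    -> return 24
  -> return 120
-> return 720

Final answer: 720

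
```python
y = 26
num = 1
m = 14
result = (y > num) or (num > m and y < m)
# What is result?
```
Trace:
  y=26
  y=26, num=1
  y=26, num=1, m=14
  y=26, num=1, m=14, result=True

Final answer: True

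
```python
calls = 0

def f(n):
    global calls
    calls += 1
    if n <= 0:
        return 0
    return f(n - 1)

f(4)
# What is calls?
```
Call trace:
f(n=4)
  f(n=3)
    f(n=2)
      f(n=1)
        f(n=0)
        -> return 0
      -> return 0
    -> return 0
  -> return 0
-> return 0

calls is incremented once per call. f is entered once for each n = 4, 3, 2, 1, 0 (the n <= 0 call returns without recursing), i.e. 4 + 1 calls.
calls = 5

Final answer: 5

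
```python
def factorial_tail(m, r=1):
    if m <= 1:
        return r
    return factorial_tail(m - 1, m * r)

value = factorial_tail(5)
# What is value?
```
Call trace:
factorial_tail(m=5, r=1)
  factorial_tail(m=4, r=5)
    factorial_tail(m=3, r=20)
      factorial_tail(m=2, r=60)
        factorial_tail(m=1, r=120)
        -> return 120
      -> return 120
    -> return 120
  -> return 120
-> return 120

Final answer: 120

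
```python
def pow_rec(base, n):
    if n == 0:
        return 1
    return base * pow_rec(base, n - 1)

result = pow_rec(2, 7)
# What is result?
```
Call trace:
pow_rec(base=2, n=7)
  pow_rec(base=2, n=6)
    pow_rec(base=2, n=5)
      pow_rec(base=2, n=4)
        pow_rec(base=2, n=3)
          pow_rec(base=2, n=2)
            pow_rec(base=2, n=1)
              pow_rec(base=2, n=0)
              -> return 1
            -> return 2
          -> return 4
        -> return 8
      -> return 16
    -> return 32
  -> return 64
-> return 128

Final answer: 128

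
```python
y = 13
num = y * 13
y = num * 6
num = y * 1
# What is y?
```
Trace:
  y=13
  y=13, num=169
  y=1014, num=169
  y=1014, num=1014

Final answer: 1014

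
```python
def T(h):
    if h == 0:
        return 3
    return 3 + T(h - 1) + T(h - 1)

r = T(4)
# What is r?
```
Call trace (a repeated sub-call is expanded the first time; later identical calls just restate its return value):
T(h=4)
  T(h=3)
    T(h=2)
      T(h=1)
        T(h=0)
        -> return 3
        T(h=0)
        -> return 3
      -> return 9
      T(h=1) -> return 9  (same call as traced above)
    -> return 21
    T(h=2) -> return 21  (same call as traced above)
  -> return 45
  T(h=3) -> return 45  (same call as traced above)
-> return 93

Final answer: 93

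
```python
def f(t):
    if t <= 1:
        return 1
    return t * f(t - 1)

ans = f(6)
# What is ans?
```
Call trace:
f(t=6)
  f(t=5)
    f(t=4)
      f(t=3)
        f(t=2)
          f(t=1)
          -> return 1
        -> return 2
      -> return 6
    -> return 24
  -> return 120
-> return 720

Final answer: 720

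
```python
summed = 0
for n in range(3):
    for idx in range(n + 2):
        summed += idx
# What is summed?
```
Trace:
  summed=0
  summed=0, n=0, idx=0
  summed=1, n=0, idx=1
  summed=1, n=1, idx=0
  summed=2, n=1, idx=1
  summed=4, n=1, idx=2
  summed=4, n=2, idx=0
  summed=5, n=2, idx=1
  summed=7, n=2, idx=2
  summed=10, n=2, idx=3

Final answer: 10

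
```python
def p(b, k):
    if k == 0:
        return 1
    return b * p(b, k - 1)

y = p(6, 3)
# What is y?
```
Call trace:
p(b=6, k=3)
  p(b=6, k=2)
    p(b=6, k=1)
      p(b=6, k=0)
      -> return 1
    -> return 6
  -> return 36
-> return 216

Final answer: 216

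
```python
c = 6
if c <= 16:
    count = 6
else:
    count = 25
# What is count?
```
Trace:
  c=6
  c=6, count=6

Final answer: 6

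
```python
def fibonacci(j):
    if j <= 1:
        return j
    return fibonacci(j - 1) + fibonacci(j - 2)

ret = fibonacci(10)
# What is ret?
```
Call trace (a repeated sub-call is expanded the first time; later identical calls just restate its return value):
fibonacci(j=10)
  fibonacci(j=9)
    fibonacci(j=8)
      fibonacci(j=7)
        fibonacci(j=6)
          fibonacci(j=5)
            fibonacci(j=4)
              fibonacci(j=3)
                fibonacci(j=2)
                  fibonacci(j=1)
                  -> return 1
                  fibonacci(j=0)
                  -> return 0
                -> return 1
                fibonacci(j=1)
                -> return 1
              -> return 2
              fibonacci(j=2) -> return 1  (same call as traced above)
            -> return 3
            fibonacci(j=3) -> return 2  (same call as traced above)
          -> return 5
          fibonacci(j=4) -> return 3  (same call as traced above)
        -> return 8
        fibonacci(j=5) -> return 5  (same call as traced above)
      -> return 13
      fibonacci(j=6) -> return 8  (same call as traced above)
    -> return 21
    fibonacci(j=7) -> return 13  (same call as traced above)
  -> return 34
  fibonacci(j=8) -> return 21  (same call as traced above)
-> return 55

Final answer: 55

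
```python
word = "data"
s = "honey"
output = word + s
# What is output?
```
Trace:
  word='data'
  word='data', s='honey'
  word='data', s='honey', output='datahoney'

Final answer: 'datahoney'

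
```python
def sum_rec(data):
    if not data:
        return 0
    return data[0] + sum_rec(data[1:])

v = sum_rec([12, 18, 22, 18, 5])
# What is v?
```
Call trace:
sum_rec(data=[12, 18, 22, 18, 5])
  sum_rec(data=[18, 22, 18, 5])
    sum_rec(data=[22, 18, 5])
      sum_rec(data=[18, 5])
        sum_rec(data=[5])
          sum_rec(data=[])
          -> return 0
        -> return 5
      -> return 23
    -> return 45
  -> return 63
-> return 75

Final answer: 75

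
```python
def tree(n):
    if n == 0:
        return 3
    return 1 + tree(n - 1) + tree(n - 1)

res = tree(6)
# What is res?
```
Call trace (a repeated sub-call is expanded the first time; later identical calls just restate its return value):
tree(n=6)
  tree(n=5)
    tree(n=4)
      tree(n=3)
        tree(n=2)
          tree(n=1)
            tree(n=0)
            -> return 3
            tree(n=0)
            -> return 3
          -> return 7
          tree(n=1) -> return 7  (same call as traced above)
        -> return 15
        tree(n=2) -> return 15  (same call as traced above)
      -> return 31
      tree(n=3) -> return 31  (same call as traced above)
    -> return 63
    tree(n=4) -> return 63  (same call as traced above)
  -> return 127
  tree(n=5) -> return 127  (same call as traced above)
-> return 255

Final answer: 255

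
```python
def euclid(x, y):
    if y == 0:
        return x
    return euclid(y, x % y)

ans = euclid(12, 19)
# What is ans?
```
Call trace:
euclid(x=12, y=19)
  euclid(x=19, y=12)
    euclid(x=12, y=7)
      euclid(x=7, y=5)
        euclid(x=5, y=2)
          euclid(x=2, y=1)
            euclid(x=1, y=0)
            -> return 1
          -> return 1
        -> return 1
      -> return 1
    -> return 1
  -> return 1
-> return 1

Final answer: 1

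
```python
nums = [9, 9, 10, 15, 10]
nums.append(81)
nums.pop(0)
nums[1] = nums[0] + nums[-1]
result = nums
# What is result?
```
Trace:
  nums=[9, 9, 10, 15, 10]
  nums=[9, 9, 10, 15, 10, 81]
  nums=[9, 10, 15, 10, 81]
  nums=[9, 90, 15, 10, 81]
  nums=[9, 90, 15, 10, 81], result=[9, 90, 15, 10, 81]

Final answer: [9, 90, 15, 10, 81]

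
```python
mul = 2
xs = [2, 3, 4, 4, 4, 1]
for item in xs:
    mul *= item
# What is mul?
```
Trace:
  mul=2
  mul=4, item=2
  mul=12, item=3
  mul=48, item=4
  mul=192, item=4
  mul=768, item=4
  mul=768, item=1

Final answer: 768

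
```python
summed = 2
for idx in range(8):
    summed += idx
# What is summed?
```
Trace:
  summed=2
  summed=2, idx=0
  summed=3, idx=1
  summed=5, idx=2
  summed=8, idx=3
  summed=12, idx=4
  summed=17, idx=5
  summed=23, idx=6
  summed=30, idx=7

Final answer: 30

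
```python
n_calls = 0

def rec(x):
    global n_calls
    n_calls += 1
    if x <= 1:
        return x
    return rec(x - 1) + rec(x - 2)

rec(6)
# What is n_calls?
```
Call trace (a repeated sub-call is expanded the first time; later identical calls just restate its return value):
rec(x=6)
  rec(x=5)
    rec(x=4)
      rec(x=3)
        rec(x=2)
          rec(x=1)
          -> return 1
          rec(x=0)
          -> return 0
        -> return 1
        rec(x=1)
        -> return 1
      -> return 2
      rec(x=2) -> return 1  (same call as traced above)
    -> return 3
    rec(x=3) -> return 2  (same call as traced above)
  -> return 5
  rec(x=4) -> return 3  (same call as traced above)
-> return 8

n_calls is incremented once per call, so count the calls in each subtree. Let C(x) = number of calls made by rec(x).
C(0) = C(1) = 1 (base case, no recursion); C(x) = 1 + C(x - 1) + C(x - 2) otherwise.
C(2) = 1 + C(1) + C(0) = 1 + 1 + 1 = 3
C(3) = 1 + C(2) + C(1) = 1 + 3 + 1 = 5
C(4) = 1 + C(3) + C(2) = 1 + 5 + 3 = 9
C(5) = 1 + C(4) + C(3) = 1 + 9 + 5 = 15
C(6) = 1 + C(5) + C(4) = 1 + 15 + 9 = 25
n_calls = C(6) = 25

Final answer: 25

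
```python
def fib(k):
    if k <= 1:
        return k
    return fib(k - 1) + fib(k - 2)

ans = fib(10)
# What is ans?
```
Call trace (a repeated sub-call is expanded the first time; later identical calls just restate its return value):
fib(k=10)
  fib(k=9)
    fib(k=8)
      fib(k=7)
        fib(k=6)
          fib(k=5)
            fib(k=4)
              fib(k=3)
                fib(k=2)
                  fib(k=1)
                  -> return 1
                  fib(k=0)
                  -> return 0
                -> return 1
                fib(k=1)
                -> return 1
              -> return 2
              fib(k=2) -> return 1  (same call as traced above)
            -> return 3
            fib(k=3) -> return 2  (same call as traced above)
          -> return 5
          fib(k=4) -> return 3  (same call as traced above)
        -> return 8
        fib(k=5) -> return 5  (same call as traced above)
      -> return 13
      fib(k=6) -> return 8  (same call as traced above)
    -> return 21
    fib(k=7) -> return 13  (same call as traced above)
  -> return 34
  fib(k=8) -> return 21  (same call as traced above)
-> return 55

Final answer: 55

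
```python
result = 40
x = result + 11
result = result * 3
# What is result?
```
Trace:
  result=40
  result=40, x=51
  result=120, x=51

Final answer: 120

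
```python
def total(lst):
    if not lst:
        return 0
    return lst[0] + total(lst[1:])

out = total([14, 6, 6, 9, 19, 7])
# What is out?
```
Call trace:
total(lst=[14, 6, 6, 9, 19, 7])
  total(lst=[6, 6, 9, 19, 7])
    total(lst=[6, 9, 19, 7])
      total(lst=[9, 19, 7])
        total(lst=[19, 7])
          total(lst=[7])
            total(lst=[])
            -> return 0
          -> return 7
        -> return 26
      -> return 35
    -> return 41
  -> return 47
-> return 61

Final answer: 61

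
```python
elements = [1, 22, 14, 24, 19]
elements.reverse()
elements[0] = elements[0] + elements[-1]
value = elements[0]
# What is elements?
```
Trace:
  elements=[1, 22, 14, 24, 19]
  elements=[19, 24, 14, 22, 1]
  elements=[20, 24, 14, 22, 1]
  elements=[20, 24, 14, 22, 1], value=20

Final answer: [20, 24, 14, 22, 1]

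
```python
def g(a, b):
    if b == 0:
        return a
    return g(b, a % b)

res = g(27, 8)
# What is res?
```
Call trace:
g(a=27, b=8)
  g(a=8, b=3)
    g(a=3, b=2)
      g(a=2, b=1)
        g(a=1, b=0)
        -> return 1
      -> return 1
    -> return 1
  -> return 1
-> return 1

Final answer: 1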